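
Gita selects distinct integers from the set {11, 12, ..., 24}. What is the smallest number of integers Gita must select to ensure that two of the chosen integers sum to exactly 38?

A set avoiding the sum 38 can contain at most one of each pair {x, 38−x}, plus the 4 elements whose complement lies outside the range or equal to its own complement.
The integers 11, …, 19 (9 of them) are such a set: any two sum to at least 11+12 = 23 and at most 18+19 = 37 < 38.
Pigeonhole: any 10th integer completes one of the 5 pairs, so 10 choices force a sum of 38.

10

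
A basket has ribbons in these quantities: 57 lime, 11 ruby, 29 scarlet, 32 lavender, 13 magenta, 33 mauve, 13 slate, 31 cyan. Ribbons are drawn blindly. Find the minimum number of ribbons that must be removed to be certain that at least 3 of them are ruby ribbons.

211

In the worst case for collecting ruby ribbons, every non-ruby ribbon comes out first.
There are 57 + 29 + 32 + 13 + 33 + 13 + 31 = 208 non-ruby ribbons altogether.
After those, each further ribbon must be ruby, so 208 + 3 = 211 draws guarantee 3 ruby ribbons.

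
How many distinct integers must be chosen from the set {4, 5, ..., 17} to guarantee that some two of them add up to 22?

Two chosen integers sum to 22 exactly when both halves of some pair {x, 22−x} with 5 ≤ x ≤ 22−x ≤ 17 are chosen — 6 such pairs.
The remaining 2 elements (those with no distinct partner in range) can never complete a 22-sum, so the worst case takes all of them and one from each pair: 2 + 6 = 8.
The 9th integer has to be the second member of some pair, so 8 + 1 = 9.

9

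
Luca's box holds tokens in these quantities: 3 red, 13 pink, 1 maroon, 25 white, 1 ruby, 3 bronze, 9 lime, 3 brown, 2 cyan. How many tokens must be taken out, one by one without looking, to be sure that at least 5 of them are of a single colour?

26

By pigeonhole, the 9 colours are the holes; the tokens drawn are the pigeons.
To avoid 5 of any one colour, the worst case takes at most 4 of each colour, or every token of a colour that has fewer than 4.
That gives 3 + 4 + 1 + 4 + 1 + 3 + 4 + 3 + 2 = 25 tokens with no colour reaching 5.
The next token forces some colour to 5, so 25 + 1 = 26.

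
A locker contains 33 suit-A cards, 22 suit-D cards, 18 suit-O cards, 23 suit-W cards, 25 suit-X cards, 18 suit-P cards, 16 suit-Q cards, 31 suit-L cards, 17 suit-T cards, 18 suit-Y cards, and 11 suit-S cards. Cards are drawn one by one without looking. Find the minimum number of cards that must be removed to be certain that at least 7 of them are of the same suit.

67

By the pigeonhole principle, the 11 suits are the holes; the cards drawn are the pigeons.
To avoid 7 of any one suit, the worst case takes at most 6 of each suit.
That gives 6 + 6 + 6 + 6 + 6 + 6 + 6 + 6 + 6 + 6 + 6 = 66 cards with no suit reaching 7.
The next card forces some suit to 7, so 66 + 1 = 67.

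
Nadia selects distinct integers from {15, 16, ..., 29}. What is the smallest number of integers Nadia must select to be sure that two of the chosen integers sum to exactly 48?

A set avoiding the sum 48 can contain at most one of each pair {x, 48−x}, plus the 5 elements whose complement lies outside the range or equal to its own complement.
The integers 15, …, 24 (10 of them) are such a set: any two sum to at least 15+16 = 31 and at most 23+24 = 47 < 48.
Any 11th integer completes one of the 5 pairs, so 11 choices force a sum of 48.

11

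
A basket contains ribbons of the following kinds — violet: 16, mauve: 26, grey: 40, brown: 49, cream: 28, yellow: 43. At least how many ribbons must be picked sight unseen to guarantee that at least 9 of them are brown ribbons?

162

In the worst case for collecting brown ribbons, every non-brown ribbon comes out first.
There are 16 + 26 + 40 + 28 + 43 = 153 non-brown ribbons altogether.
After those, each further ribbon must be brown, so 153 + 9 = 162 draws guarantee 9 brown ribbons.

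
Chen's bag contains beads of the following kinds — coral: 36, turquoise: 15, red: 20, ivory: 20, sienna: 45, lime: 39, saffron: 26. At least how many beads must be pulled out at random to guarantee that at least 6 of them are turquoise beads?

In the worst case for collecting turquoise beads, every non-turquoise bead comes out first.
There are 36 + 20 + 20 + 45 + 39 + 26 = 186 non-turquoise beads altogether.
After those, each further bead must be turquoise, so 186 + 6 = 192 draws guarantee 6 turquoise beads.

192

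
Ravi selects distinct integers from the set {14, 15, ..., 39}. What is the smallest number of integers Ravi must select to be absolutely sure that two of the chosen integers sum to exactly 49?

Two chosen integers sum to 49 exactly when both halves of some pair {x, 49−x} with 14 ≤ x ≤ 49−x ≤ 35 are chosen — 11 such pairs.
The remaining 4 elements (those with no distinct partner in range) can never complete a 49-sum, so the worst case takes all of them and one from each pair: 4 + 11 = 15.
Pigeonhole: the 16th integer has to be the second member of some pair, so 15 + 1 = 16.

16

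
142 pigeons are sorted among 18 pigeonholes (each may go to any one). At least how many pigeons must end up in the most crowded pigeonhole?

The 18 pigeonholes are the holes and the 142 pigeons are the pigeons.
If every pigeonhole held at most 7 pigeons, the total would be at most 18 × 7 = 126, which is less than 142.
So some pigeonhole holds at least ⌈142/18⌉ = 8 pigeons.

8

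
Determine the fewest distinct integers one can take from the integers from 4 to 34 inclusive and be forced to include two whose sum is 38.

17

Group the elements by complementary pair {x, 38−x}: {4,34}, {5,33}, {6,32}, …, giving 15 two-element pairs and the single value 19 (it cannot pair with itself since the integers are distinct).
By the pigeonhole principle, treating each of those 16 groups as a pigeonhole, one can pick one integer per group — 16 integers — with no two summing to 38.
The 17th integer lands in an occupied pair, forcing a sum of 38.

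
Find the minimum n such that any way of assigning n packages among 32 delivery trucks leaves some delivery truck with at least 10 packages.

With 288 packages one could put exactly 9 in each of the 32 delivery trucks, and no delivery truck would reach 10.
One more package must land in a delivery truck that already has 9, giving it 10.
So 32 × 9 + 1 = 289 packages are required.

289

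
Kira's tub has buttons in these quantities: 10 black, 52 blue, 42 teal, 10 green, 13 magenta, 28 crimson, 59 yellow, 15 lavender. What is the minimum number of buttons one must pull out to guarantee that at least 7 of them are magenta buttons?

223

In the worst case for collecting magenta buttons, every non-magenta button comes out first.
There are 10 + 52 + 42 + 10 + 28 + 59 + 15 = 216 non-magenta buttons altogether.
After those, each further button must be magenta, so 216 + 7 = 223 draws guarantee 7 magenta buttons.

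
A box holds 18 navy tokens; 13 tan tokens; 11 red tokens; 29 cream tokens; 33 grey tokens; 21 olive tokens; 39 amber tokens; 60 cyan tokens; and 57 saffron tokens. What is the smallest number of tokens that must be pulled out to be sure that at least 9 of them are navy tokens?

272

In the worst case for collecting navy tokens, every non-navy token comes out first.
There are 13 + 11 + 29 + 33 + 21 + 39 + 60 + 57 = 263 non-navy tokens altogether.
After those, each further token must be navy, so 263 + 9 = 272 draws guarantee 9 navy tokens.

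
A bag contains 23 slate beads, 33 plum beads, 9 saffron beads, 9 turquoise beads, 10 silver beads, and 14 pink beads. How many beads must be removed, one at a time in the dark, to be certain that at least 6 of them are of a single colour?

The 6 colours are the holes; the beads drawn are the pigeons.
To avoid 6 of any one colour, the worst case takes at most 5 of each colour.
That gives 5 + 5 + 5 + 5 + 5 + 5 = 30 beads with no colour reaching 6.
The next bead forces some colour to 6, so 30 + 1 = 31.

31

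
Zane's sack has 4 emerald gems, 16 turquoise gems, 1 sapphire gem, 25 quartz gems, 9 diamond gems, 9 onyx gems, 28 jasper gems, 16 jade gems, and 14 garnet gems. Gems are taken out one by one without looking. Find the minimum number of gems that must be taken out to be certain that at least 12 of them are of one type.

79

By pigeonhole, put each drawn gem into a box by type. The largest draw with every box below 12 takes min(count, 11) from each type; types with fewer than 11 contribute all they have.
Σ min(cᵢ, 11) = 4 + 11 + 1 + 11 + 9 + 9 + 11 + 11 + 11 = 78.
Draw number 78 + 1 = 79 must push one box to 12.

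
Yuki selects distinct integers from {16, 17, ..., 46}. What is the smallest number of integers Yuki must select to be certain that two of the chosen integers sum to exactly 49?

23

A set avoiding the sum 49 can contain at most one of each pair {x, 49−x}, plus the 13 elements whose complement lies outside the range.
The integers 25, …, 46 (22 of them) are such a set: any two sum to at least 25+26 = 51 > 49.
Any 23rd integer completes one of the 9 pairs, so 23 choices force a sum of 49.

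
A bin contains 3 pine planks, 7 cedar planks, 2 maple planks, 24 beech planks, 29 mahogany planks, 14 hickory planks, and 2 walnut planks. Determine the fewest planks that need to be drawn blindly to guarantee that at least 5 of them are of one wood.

24

By the pigeonhole principle, put each drawn plank into a box by wood. The largest draw with every box below 5 takes min(count, 4) from each wood; woods with fewer than 4 contribute all they have.
Σ min(cᵢ, 4) = 3 + 4 + 2 + 4 + 4 + 4 + 2 = 23.
Draw number 23 + 1 = 24 must push one box to 5.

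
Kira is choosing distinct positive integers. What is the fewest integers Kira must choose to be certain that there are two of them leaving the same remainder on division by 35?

36

Pigeonhole: the 35 residue classes mod 35 are the pigeonholes.
With 35 integers one could put 1 in each residue class and have no class reach 2.
The 36th integer pushes some class to 2, so 35·1 + 1 = 36.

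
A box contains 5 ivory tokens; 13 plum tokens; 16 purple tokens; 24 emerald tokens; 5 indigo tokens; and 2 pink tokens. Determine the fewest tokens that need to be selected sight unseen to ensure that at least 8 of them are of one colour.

34

An adversary could hand out at most 7 tokens per colour (ivory, indigo, pink run out sooner): 5 + 7 + 7 + 7 + 5 + 2 = 33 tokens and still no colour has 8.
One more token lands in a colour already at 7, so 34 draws are enough and 33 are not.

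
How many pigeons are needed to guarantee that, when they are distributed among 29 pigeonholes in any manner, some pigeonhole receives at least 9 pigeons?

With 232 pigeons one could put exactly 8 in each of the 29 pigeonholes, and no pigeonhole would reach 9.
One more pigeon must land in a pigeonhole that already has 8, giving it 9.
So 29 × 8 + 1 = 233 pigeons are required.

233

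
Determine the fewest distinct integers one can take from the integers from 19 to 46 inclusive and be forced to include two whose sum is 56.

A set avoiding the sum 56 can contain at most one of each pair {x, 56−x}, plus the 10 elements whose complement lies outside the range or equal to its own complement.
The integers 28, …, 46 (19 of them) are such a set: any two sum to at least 28+29 = 57 > 56.
By pigeonhole, any 20th integer completes one of the 9 pairs, so 20 choices force a sum of 56.

20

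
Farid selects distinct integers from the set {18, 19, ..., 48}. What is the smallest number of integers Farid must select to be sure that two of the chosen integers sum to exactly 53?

Group the elements by complementary pair {x, 53−x}: {18,35}, {19,34}, {20,33}, …, giving 9 two-element pairs and 13 integers whose partner 53−x falls outside [18,48].
By the pigeonhole principle, treating each of those 22 groups as a pigeonhole, one can pick one integer per group — 22 integers — with no two summing to 53.
The 23rd integer lands in an occupied pair, forcing a sum of 53.

23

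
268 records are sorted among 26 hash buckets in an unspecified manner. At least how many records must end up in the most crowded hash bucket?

By the pigeonhole principle, the 26 hash buckets are the holes and the 268 records are the pigeons.
If every hash bucket held at most 10 records, the total would be at most 26 × 10 = 260, which is less than 268.
So some hash bucket holds at least ⌈268/26⌉ = 11 records.

11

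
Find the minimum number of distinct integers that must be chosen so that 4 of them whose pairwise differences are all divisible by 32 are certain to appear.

Integers whose pairwise differences are multiples of 32 are exactly those sharing a remainder mod 32. By pigeonhole, the 32 residue classes mod 32 are the pigeonholes.
With 96 integers one could put 3 in each residue class and have no class reach 4.
The 97th integer pushes some class to 4, so 32·3 + 1 = 97.

97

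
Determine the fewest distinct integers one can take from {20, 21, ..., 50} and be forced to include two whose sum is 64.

A set avoiding the sum 64 can contain at most one of each pair {x, 64−x}, plus the 7 elements whose complement lies outside the range or equal to its own complement.
The integers 32, …, 50 (19 of them) are such a set: any two sum to at least 32+33 = 65 > 64.
Pigeonhole: any 20th integer completes one of the 12 pairs, so 20 choices force a sum of 64.

20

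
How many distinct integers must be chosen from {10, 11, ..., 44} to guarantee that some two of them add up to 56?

Two chosen integers sum to 56 exactly when both halves of some pair {x, 56−x} with 12 ≤ x ≤ 56−x ≤ 44 are chosen — 16 such pairs.
The remaining 3 elements (those with no distinct partner in range) can never complete a 56-sum, so the worst case takes all of them and one from each pair: 3 + 16 = 19.
By the pigeonhole principle, the 20th integer has to be the second member of some pair, so 19 + 1 = 20.

20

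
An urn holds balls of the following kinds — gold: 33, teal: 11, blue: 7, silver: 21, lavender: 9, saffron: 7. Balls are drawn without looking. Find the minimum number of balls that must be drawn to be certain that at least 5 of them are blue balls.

86

In the worst case for collecting blue balls, every non-blue ball comes out first.
There are 33 + 11 + 21 + 9 + 7 = 81 non-blue balls altogether.
After those, each further ball must be blue, so 81 + 5 = 86 draws guarantee 5 blue balls.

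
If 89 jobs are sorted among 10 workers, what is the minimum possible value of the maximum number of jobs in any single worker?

The 10 workers are the holes and the 89 jobs are the pigeons.
If every worker held at most 8 jobs, the total would be at most 10 × 8 = 80, which is less than 89.
So some worker holds at least ⌈89/10⌉ = 9 jobs.

9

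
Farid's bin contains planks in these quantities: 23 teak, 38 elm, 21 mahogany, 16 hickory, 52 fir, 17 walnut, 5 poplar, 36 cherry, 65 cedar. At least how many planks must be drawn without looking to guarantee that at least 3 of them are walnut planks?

259

In the worst case for collecting walnut planks, every non-walnut plank comes out first.
There are 23 + 38 + 21 + 16 + 52 + 5 + 36 + 65 = 256 non-walnut planks altogether.
After those, each further plank must be walnut, so 256 + 3 = 259 draws guarantee 3 walnut planks.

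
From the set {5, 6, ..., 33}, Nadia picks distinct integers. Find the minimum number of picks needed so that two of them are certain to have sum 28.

21

A set avoiding the sum 28 can contain at most one of each pair {x, 28−x}, plus the 11 elements whose complement lies outside the range or equal to its own complement.
The integers 14, …, 33 (20 of them) are such a set: any two sum to at least 14+15 = 29 > 28.
Any 21st integer completes one of the 9 pairs, so 21 choices force a sum of 28.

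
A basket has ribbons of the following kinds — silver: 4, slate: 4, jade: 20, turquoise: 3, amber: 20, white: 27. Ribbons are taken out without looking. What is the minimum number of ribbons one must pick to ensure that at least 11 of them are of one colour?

Pigeonhole: the 6 colours are the holes; the ribbons drawn are the pigeons.
To avoid 11 of any one colour, the worst case takes at most 10 of each colour, or every ribbon of a colour that has fewer than 10.
That gives 4 + 4 + 10 + 3 + 10 + 10 = 41 ribbons with no colour reaching 11.
The next ribbon forces some colour to 11, so 41 + 1 = 42.

42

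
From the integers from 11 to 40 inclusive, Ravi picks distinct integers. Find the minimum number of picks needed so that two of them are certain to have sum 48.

18

Group the elements by complementary pair {x, 48−x}: {11,37}, {12,36}, {13,35}, …, giving 13 two-element pairs, the single value 24 (it cannot pair with itself since the integers are distinct), and 3 integers whose partner 48−x falls outside [11,40].
Pigeonhole: treating each of those 17 groups as a pigeonhole, one can pick one integer per group — 17 integers — with no two summing to 48.
The 18th integer lands in an occupied pair, forcing a sum of 48.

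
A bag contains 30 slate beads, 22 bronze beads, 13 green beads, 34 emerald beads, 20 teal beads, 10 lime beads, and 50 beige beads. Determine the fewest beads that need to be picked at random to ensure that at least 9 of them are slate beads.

158

In the worst case for collecting slate beads, every non-slate bead comes out first.
There are 22 + 13 + 34 + 20 + 10 + 50 = 149 non-slate beads altogether.
After those, each further bead must be slate, so 149 + 9 = 158 draws guarantee 9 slate beads.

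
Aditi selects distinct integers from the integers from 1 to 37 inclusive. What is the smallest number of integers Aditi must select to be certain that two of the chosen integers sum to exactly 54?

Two chosen integers sum to 54 exactly when both halves of some pair {x, 54−x} with 17 ≤ x ≤ 54−x ≤ 37 are chosen — 10 such pairs.
The remaining 17 elements (those with no distinct partner in range) can never complete a 54-sum, so the worst case takes all of them and one from each pair: 17 + 10 = 27.
The 28th integer has to be the second member of some pair, so 27 + 1 = 28.

28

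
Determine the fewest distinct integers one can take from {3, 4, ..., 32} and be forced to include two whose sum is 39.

18

Two chosen integers sum to 39 exactly when both halves of some pair {x, 39−x} with 7 ≤ x ≤ 39−x ≤ 32 are chosen — 13 such pairs.
The remaining 4 elements (those with no distinct partner in range) can never complete a 39-sum, so the worst case takes all of them and one from each pair: 4 + 13 = 17.
The 18th integer has to be the second member of some pair, so 17 + 1 = 18.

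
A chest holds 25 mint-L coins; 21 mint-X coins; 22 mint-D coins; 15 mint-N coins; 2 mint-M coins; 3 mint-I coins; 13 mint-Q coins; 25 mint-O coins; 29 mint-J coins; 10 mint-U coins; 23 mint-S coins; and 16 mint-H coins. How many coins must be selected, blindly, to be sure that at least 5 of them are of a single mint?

Put each drawn coin into a box by mint. The largest draw with every box below 5 takes min(count, 4) from each mint; mints with fewer than 4 contribute all they have.
Σ min(cᵢ, 4) = 4 + 4 + 4 + 4 + 2 + 3 + 4 + 4 + 4 + 4 + 4 + 4 = 45.
Draw number 45 + 1 = 46 must push one box to 5.

46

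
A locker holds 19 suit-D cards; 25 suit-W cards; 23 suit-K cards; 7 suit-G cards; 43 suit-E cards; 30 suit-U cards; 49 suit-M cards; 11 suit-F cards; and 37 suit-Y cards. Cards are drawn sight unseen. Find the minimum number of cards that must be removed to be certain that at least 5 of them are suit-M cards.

In the worst case for collecting suit-M cards, every non-suit-M card comes out first.
There are 19 + 25 + 23 + 7 + 43 + 30 + 11 + 37 = 195 non-suit-M cards altogether.
After those, each further card must be suit-M, so 195 + 5 = 200 draws guarantee 5 suit-M cards.

200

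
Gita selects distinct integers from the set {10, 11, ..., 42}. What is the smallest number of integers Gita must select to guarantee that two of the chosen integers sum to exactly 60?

A set avoiding the sum 60 can contain at most one of each pair {x, 60−x}, plus the 9 elements whose complement lies outside the range or equal to its own complement.
The integers 10, …, 30 (21 of them) are such a set: any two sum to at least 10+11 = 21 and at most 29+30 = 59 < 60.
Any 22nd integer completes one of the 12 pairs, so 22 choices force a sum of 60.

22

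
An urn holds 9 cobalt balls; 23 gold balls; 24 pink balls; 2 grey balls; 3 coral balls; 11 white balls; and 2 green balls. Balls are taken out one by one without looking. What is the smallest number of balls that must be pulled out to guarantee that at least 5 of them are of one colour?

24

The 7 colours are the holes; the balls drawn are the pigeons.
To avoid 5 of any one colour, the worst case takes at most 4 of each colour, or every ball of a colour that has fewer than 4.
That gives 4 + 4 + 4 + 2 + 3 + 4 + 2 = 23 balls with no colour reaching 5.
The next ball forces some colour to 5, so 23 + 1 = 24.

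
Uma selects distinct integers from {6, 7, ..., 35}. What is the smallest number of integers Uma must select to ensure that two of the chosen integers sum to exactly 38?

Group the elements by complementary pair {x, 38−x}: {6,32}, {7,31}, {8,30}, …, giving 13 two-element pairs; the single value 19 (it cannot pair with itself since the integers are distinct); and 3 integers whose partner 38−x falls outside [6,35].
Treating each of those 17 groups as a pigeonhole, one can pick one integer per group — 17 integers — with no two summing to 38.
The 18th integer lands in an occupied pair, forcing a sum of 38.

18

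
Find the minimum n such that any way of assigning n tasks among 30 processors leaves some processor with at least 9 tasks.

241

With 240 tasks one could put exactly 8 in each of the 30 processors, and no processor would reach 9.
One more task must land in a processor that already has 8, giving it 9.
So 30 × 8 + 1 = 241 tasks are required.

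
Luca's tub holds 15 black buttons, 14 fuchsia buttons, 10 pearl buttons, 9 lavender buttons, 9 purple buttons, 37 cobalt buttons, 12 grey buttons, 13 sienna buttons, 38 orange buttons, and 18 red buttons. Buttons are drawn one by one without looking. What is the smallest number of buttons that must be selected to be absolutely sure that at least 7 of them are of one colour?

The 10 colours are the holes; the buttons drawn are the pigeons.
To avoid 7 of any one colour, the worst case takes at most 6 of each colour.
That gives 6 + 6 + 6 + 6 + 6 + 6 + 6 + 6 + 6 + 6 = 60 buttons with no colour reaching 7.
The next button forces some colour to 7, so 60 + 1 = 61.

61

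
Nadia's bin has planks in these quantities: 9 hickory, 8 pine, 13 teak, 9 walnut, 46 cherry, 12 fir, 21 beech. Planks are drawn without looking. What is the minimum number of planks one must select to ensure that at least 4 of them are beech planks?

In the worst case for collecting beech planks, every non-beech plank comes out first.
There are 9 + 8 + 13 + 9 + 46 + 12 = 97 non-beech planks altogether.
After those, each further plank must be beech, so 97 + 4 = 101 draws guarantee 4 beech planks.

101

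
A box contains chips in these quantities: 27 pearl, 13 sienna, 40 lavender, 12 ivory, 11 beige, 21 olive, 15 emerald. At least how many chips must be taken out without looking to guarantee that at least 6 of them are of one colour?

By the pigeonhole principle, put each drawn chip into a box by colour. The largest draw with every box below 6 takes min(count, 5) from each colour.
Σ min(cᵢ, 5) = 5 + 5 + 5 + 5 + 5 + 5 + 5 = 35.
Draw number 35 + 1 = 36 must push one box to 6.

36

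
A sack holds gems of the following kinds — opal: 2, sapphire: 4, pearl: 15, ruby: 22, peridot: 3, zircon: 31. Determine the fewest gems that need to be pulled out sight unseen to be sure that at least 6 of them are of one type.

An adversary could hand out at most 5 gems per type (opal, sapphire, peridot run out sooner): 2 + 4 + 5 + 5 + 3 + 5 = 24 gems and still no type has 6.
By pigeonhole, one more gem lands in a type already at 5, so 25 draws are enough and 24 are not.

25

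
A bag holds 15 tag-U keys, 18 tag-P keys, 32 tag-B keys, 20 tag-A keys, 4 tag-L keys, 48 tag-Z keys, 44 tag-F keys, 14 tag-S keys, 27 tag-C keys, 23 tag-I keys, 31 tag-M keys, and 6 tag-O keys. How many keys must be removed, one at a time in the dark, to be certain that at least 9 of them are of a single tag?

91

An adversary could hand out at most 8 keys per tag (tag-L, tag-O run out sooner): 8 + 8 + 8 + 8 + 4 + 8 + 8 + 8 + 8 + 8 + 8 + 6 = 90 keys and still no tag has 9.
By pigeonhole, one more key lands in a tag already at 8, so 91 draws are enough and 90 are not.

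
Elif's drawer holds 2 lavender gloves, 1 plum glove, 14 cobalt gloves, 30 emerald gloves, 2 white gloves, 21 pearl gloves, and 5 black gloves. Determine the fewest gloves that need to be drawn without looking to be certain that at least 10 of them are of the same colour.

38

An adversary could hand out at most 9 gloves per colour (4 colours run out sooner): 2 + 1 + 9 + 9 + 2 + 9 + 5 = 37 gloves and still no colour has 10.
By the pigeonhole principle, one more glove lands in a colour already at 9, so 38 draws are enough and 37 are not.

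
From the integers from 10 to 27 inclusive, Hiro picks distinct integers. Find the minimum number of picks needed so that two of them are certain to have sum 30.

A set avoiding the sum 30 can contain at most one of each pair {x, 30−x}, plus the 8 elements whose complement lies outside the range or equal to its own complement.
The integers 15, …, 27 (13 of them) are such a set: any two sum to at least 15+16 = 31 > 30.
By pigeonhole, any 14th integer completes one of the 5 pairs, so 14 choices force a sum of 30.

14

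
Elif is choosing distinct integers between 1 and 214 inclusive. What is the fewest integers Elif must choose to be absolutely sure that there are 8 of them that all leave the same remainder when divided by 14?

99

The 14 residue classes mod 14 are the pigeonholes.
With 98 integers one could put 7 in each residue class and have no class reach 8.
The 99th integer pushes some class to 8, so 14·7 + 1 = 99.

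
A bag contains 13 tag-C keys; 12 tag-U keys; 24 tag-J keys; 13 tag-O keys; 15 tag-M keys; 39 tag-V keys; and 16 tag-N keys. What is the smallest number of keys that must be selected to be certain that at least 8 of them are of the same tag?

The 7 tags are the holes; the keys drawn are the pigeons.
To avoid 8 of any one tag, the worst case takes at most 7 of each tag.
That gives 7 + 7 + 7 + 7 + 7 + 7 + 7 = 49 keys with no tag reaching 8.
The next key forces some tag to 8, so 49 + 1 = 50.

50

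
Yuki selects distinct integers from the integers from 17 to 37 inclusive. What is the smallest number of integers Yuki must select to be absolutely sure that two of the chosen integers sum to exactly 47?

Two chosen integers sum to 47 exactly when both halves of some pair {x, 47−x} with 17 ≤ x ≤ 47−x ≤ 30 are chosen — 7 such pairs.
The remaining 7 elements (those with no distinct partner in range) can never complete a 47-sum, so the worst case takes all of them and one from each pair: 7 + 7 = 14.
The 15th integer has to be the second member of some pair, so 14 + 1 = 15.

15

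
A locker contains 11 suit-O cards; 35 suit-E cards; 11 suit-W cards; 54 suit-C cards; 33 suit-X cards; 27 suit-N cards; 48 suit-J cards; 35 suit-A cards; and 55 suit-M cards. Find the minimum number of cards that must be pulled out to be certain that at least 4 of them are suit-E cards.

In the worst case for collecting suit-E cards, every non-suit-E card comes out first.
There are 11 + 11 + 54 + 33 + 27 + 48 + 35 + 55 = 274 non-suit-E cards altogether.
After those, each further card must be suit-E, so 274 + 4 = 278 draws guarantee 4 suit-E cards.

278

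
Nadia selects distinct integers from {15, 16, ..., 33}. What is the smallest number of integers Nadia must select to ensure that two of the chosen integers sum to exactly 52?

A set avoiding the sum 52 can contain at most one of each pair {x, 52−x}, plus the 5 elements whose complement lies outside the range or equal to its own complement.
The integers 15, …, 26 (12 of them) are such a set: any two sum to at least 15+16 = 31 and at most 25+26 = 51 < 52.
Pigeonhole: any 13th integer completes one of the 7 pairs, so 13 choices force a sum of 52.

13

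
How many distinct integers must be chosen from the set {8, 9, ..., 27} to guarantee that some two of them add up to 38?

Group the elements by complementary pair {x, 38−x}: {11,27}, {12,26}, {13,25}, …, giving 8 two-element pairs, the single value 19 (it cannot pair with itself since the integers are distinct), and 3 integers whose partner 38−x falls outside [8,27].
By the pigeonhole principle, treating each of those 12 groups as a pigeonhole, one can pick one integer per group — 12 integers — with no two summing to 38.
The 13th integer lands in an occupied pair, forcing a sum of 38.

13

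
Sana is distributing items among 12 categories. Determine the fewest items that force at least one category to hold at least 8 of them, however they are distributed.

With 84 items one could put exactly 7 in each of the 12 categories, and no category would reach 8.
By the pigeonhole principle, one more item must land in a category that already has 7, giving it 8.
So 12 × 7 + 1 = 85 items are required.

85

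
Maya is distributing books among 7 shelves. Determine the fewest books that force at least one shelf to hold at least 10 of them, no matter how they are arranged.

With 63 books one could put exactly 9 in each of the 7 shelves, and no shelf would reach 10.
One more book must land in a shelf that already has 9, giving it 10.
So 7 × 9 + 1 = 64 books are required.

64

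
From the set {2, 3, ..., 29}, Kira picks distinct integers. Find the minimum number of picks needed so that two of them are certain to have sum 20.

A set avoiding the sum 20 can contain at most one of each pair {x, 20−x}, plus the 12 elements whose complement lies outside the range or equal to its own complement.
The integers 10, …, 29 (20 of them) are such a set: any two sum to at least 10+11 = 21 > 20.
Any 21st integer completes one of the 8 pairs, so 21 choices force a sum of 20.

21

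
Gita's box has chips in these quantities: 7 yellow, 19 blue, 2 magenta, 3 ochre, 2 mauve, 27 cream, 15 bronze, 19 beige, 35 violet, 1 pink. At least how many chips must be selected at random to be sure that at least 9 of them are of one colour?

56

By pigeonhole, put each drawn chip into a box by colour. The largest draw with every box below 9 takes min(count, 8) from each colour; colours with fewer than 8 contribute all they have.
Σ min(cᵢ, 8) = 7 + 8 + 2 + 3 + 2 + 8 + 8 + 8 + 8 + 1 = 55.
Draw number 55 + 1 = 56 must push one box to 9.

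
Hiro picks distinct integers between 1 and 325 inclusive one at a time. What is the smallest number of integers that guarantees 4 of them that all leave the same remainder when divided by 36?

Pigeonhole: the 36 residue classes mod 36 are the pigeonholes.
With 108 integers one could put 3 in each residue class and have no class reach 4.
The 109th integer pushes some class to 4, so 36·3 + 1 = 109.

109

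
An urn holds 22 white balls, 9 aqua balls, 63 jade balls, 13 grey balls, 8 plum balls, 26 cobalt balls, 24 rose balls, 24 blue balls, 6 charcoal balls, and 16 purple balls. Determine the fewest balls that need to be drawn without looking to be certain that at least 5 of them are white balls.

194

In the worst case for collecting white balls, every non-white ball comes out first.
There are 9 + 63 + 13 + 8 + 26 + 24 + 24 + 6 + 16 = 189 non-white balls altogether.
After those, each further ball must be white, so 189 + 5 = 194 draws guarantee 5 white balls.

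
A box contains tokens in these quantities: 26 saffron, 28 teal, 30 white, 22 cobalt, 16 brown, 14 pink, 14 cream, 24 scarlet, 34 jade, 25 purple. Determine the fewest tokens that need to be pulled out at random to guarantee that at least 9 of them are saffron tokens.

In the worst case for collecting saffron tokens, every non-saffron token comes out first.
There are 28 + 30 + 22 + 16 + 14 + 14 + 24 + 34 + 25 = 207 non-saffron tokens altogether.
After those, each further token must be saffron, so 207 + 9 = 216 draws guarantee 9 saffron tokens.

216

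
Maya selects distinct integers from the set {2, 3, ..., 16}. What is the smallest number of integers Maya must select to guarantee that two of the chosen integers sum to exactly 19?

Two chosen integers sum to 19 exactly when both halves of some pair {x, 19−x} with 3 ≤ x ≤ 19−x ≤ 16 are chosen — 7 such pairs.
The remaining 1 element (those with no distinct partner in range) can never complete a 19-sum, so the worst case takes all of them and one from each pair: 1 + 7 = 8.
By pigeonhole, the 9th integer has to be the second member of some pair, so 8 + 1 = 9.

9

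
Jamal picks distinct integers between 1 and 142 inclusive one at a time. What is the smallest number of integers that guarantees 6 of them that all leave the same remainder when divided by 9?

Pigeonhole: the 9 residue classes mod 9 are the pigeonholes.
With 45 integers one could put 5 in each residue class and have no class reach 6.
The 46th integer pushes some class to 6, so 9·5 + 1 = 46.

46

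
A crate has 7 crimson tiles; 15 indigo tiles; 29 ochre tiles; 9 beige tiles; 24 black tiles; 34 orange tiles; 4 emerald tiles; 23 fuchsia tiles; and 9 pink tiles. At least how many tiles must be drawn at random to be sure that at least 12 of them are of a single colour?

An adversary could hand out at most 11 tiles per colour (4 colours run out sooner): 7 + 11 + 11 + 9 + 11 + 11 + 4 + 11 + 9 = 84 tiles and still no colour has 12.
Pigeonhole: one more tile lands in a colour already at 11, so 85 draws are enough and 84 are not.

85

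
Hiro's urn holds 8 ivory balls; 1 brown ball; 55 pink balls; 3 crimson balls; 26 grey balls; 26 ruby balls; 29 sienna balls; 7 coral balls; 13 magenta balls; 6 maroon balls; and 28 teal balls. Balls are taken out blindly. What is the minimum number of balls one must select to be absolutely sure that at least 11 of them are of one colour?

86

Pigeonhole: the 11 colours are the holes; the balls drawn are the pigeons.
To avoid 11 of any one colour, the worst case takes at most 10 of each colour, or every ball of a colour that has fewer than 10.
That gives 8 + 1 + 10 + 3 + 10 + 10 + 10 + 7 + 10 + 6 + 10 = 85 balls with no colour reaching 11.
The next ball forces some colour to 11, so 85 + 1 = 86.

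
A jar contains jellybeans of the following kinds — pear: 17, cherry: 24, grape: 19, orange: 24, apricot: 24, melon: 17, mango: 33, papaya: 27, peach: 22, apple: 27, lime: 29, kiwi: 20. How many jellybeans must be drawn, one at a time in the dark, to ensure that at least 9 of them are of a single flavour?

The 12 flavours are the holes; the jellybeans drawn are the pigeons.
To avoid 9 of any one flavour, the worst case takes at most 8 of each flavour.
That gives 8 + 8 + 8 + 8 + 8 + 8 + 8 + 8 + 8 + 8 + 8 + 8 = 96 jellybeans with no flavour reaching 9.
The next jellybean forces some flavour to 9, so 96 + 1 = 97.

97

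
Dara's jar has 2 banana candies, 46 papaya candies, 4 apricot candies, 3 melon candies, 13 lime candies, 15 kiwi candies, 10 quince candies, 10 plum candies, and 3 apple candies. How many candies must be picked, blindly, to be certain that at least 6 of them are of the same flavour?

38

An adversary could hand out at most 5 candies per flavour (4 flavours run out sooner): 2 + 5 + 4 + 3 + 5 + 5 + 5 + 5 + 3 = 37 candies and still no flavour has 6.
One more candy lands in a flavour already at 5, so 38 draws are enough and 37 are not.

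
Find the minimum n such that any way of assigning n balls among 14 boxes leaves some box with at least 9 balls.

With 112 balls one could put exactly 8 in each of the 14 boxes, and no box would reach 9.
One more ball must land in a box that already has 8, giving it 9.
So 14 × 8 + 1 = 113 balls are required.

113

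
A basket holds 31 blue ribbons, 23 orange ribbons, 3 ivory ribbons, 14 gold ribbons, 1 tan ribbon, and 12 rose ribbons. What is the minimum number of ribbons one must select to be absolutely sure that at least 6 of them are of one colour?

25

Put each drawn ribbon into a box by colour. The largest draw with every box below 6 takes min(count, 5) from each colour; colours with fewer than 5 contribute all they have.
Σ min(cᵢ, 5) = 5 + 5 + 3 + 5 + 1 + 5 = 24.
Draw number 24 + 1 = 25 must push one box to 6.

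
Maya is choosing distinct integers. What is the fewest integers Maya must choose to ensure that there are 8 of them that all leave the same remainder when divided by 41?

288

By pigeonhole, the 41 residue classes mod 41 are the pigeonholes.
With 287 integers one could put 7 in each residue class and have no class reach 8.
The 288th integer pushes some class to 8, so 41·7 + 1 = 288.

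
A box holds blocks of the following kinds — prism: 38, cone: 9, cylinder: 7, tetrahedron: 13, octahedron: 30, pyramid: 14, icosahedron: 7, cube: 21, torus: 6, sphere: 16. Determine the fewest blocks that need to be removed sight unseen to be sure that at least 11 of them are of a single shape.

90

An adversary could hand out at most 10 blocks per shape (4 shapes run out sooner): 10 + 9 + 7 + 10 + 10 + 10 + 7 + 10 + 6 + 10 = 89 blocks and still no shape has 11.
One more block lands in a shape already at 10, so 90 draws are enough and 89 are not.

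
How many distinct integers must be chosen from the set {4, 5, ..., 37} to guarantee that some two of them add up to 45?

Group the elements by complementary pair {x, 45−x}: {8,37}, {9,36}, {10,35}, …, giving 15 two-element pairs and 4 integers whose partner 45−x falls outside [4,37].
Pigeonhole: treating each of those 19 groups as a pigeonhole, one can pick one integer per group — 19 integers — with no two summing to 45.
The 20th integer lands in an occupied pair, forcing a sum of 45.

20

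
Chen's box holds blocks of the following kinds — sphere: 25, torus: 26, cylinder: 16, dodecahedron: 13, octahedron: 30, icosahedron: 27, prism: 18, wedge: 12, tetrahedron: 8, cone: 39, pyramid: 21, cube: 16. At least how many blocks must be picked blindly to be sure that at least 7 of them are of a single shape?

73

The 12 shapes are the holes; the blocks drawn are the pigeons.
To avoid 7 of any one shape, the worst case takes at most 6 of each shape.
That gives 6 + 6 + 6 + 6 + 6 + 6 + 6 + 6 + 6 + 6 + 6 + 6 = 72 blocks with no shape reaching 7.
The next block forces some shape to 7, so 72 + 1 = 73.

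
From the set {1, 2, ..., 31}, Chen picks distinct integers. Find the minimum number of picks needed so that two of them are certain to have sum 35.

Group the elements by complementary pair {x, 35−x}: {4,31}, {5,30}, {6,29}, …, giving 14 two-element pairs and 3 integers whose partner 35−x falls outside [1,31].
Treating each of those 17 groups as a pigeonhole, one can pick one integer per group — 17 integers — with no two summing to 35.
The 18th integer lands in an occupied pair, forcing a sum of 35.

18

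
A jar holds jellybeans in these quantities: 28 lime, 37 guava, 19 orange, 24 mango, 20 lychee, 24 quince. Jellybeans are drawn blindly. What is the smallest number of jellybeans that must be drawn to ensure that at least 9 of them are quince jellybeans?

137

In the worst case for collecting quince jellybeans, every non-quince jellybean comes out first.
There are 28 + 37 + 19 + 24 + 20 = 128 non-quince jellybeans altogether.
After those, each further jellybean must be quince, so 128 + 9 = 137 draws guarantee 9 quince jellybeans.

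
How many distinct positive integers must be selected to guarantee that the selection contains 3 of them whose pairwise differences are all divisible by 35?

71

Integers whose pairwise differences are multiples of 35 are exactly those sharing a remainder mod 35. Pigeonhole: the 35 residue classes mod 35 are the pigeonholes.
With 70 integers one could put 2 in each residue class and have no class reach 3.
The 71st integer pushes some class to 3, so 35·2 + 1 = 71.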